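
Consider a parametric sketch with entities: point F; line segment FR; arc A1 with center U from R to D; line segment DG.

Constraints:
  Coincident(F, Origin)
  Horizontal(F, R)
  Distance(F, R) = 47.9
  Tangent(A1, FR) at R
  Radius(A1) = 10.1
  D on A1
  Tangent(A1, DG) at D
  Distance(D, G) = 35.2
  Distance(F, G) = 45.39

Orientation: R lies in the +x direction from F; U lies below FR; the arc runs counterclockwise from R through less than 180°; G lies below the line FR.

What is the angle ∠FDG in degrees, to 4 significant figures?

75.07°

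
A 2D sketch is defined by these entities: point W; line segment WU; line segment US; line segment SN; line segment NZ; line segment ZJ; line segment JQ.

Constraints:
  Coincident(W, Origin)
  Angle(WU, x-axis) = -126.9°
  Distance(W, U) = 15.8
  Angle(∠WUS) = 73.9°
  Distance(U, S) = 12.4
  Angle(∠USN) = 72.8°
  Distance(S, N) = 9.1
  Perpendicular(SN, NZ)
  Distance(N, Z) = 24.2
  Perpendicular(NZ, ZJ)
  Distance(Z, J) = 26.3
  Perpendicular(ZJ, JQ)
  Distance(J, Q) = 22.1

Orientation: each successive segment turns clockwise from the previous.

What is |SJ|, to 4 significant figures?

29.69

W is at the origin; WU runs at -126.9° with length 15.8, so U = (-9.487, -12.64). ∠WUS = 73.9° gives US at 127.0° from the x-axis; with |US| = 12.4, S = (-16.95, -2.732). ∠USN = 72.8° gives SN at 19.80° from the x-axis; with |SN| = 9.1, N = (-8.387, 0.3506). SN ⟂ NZ, so NZ runs at -70.20°; with |NZ| = 24.2, Z = (-0.1897, -22.42). The perpendicularity gives ZJ at right angles to NZ, so ZJ runs at -160.2°; with |ZJ| = 26.3, J = (-24.93, -31.33). Then |SJ| = |J − S| = 29.69.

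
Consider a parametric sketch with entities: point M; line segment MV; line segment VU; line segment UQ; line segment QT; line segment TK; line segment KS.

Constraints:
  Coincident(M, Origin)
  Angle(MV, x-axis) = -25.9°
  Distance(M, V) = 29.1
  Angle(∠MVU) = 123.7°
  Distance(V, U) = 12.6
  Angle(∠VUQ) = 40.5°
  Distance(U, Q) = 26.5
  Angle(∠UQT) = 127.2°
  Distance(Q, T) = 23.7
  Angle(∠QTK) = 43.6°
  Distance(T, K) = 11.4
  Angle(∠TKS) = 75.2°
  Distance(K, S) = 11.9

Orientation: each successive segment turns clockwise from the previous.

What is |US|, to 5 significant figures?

34.967

∠QTK = 43.6° gives TK at -50.900° from the x-axis; with |TK| = 11.4, K = (17.150, 7.2143). ∠TKS = 75.2° gives KS at -155.70° from the x-axis; with |KS| = 11.9, S = (6.3047, 2.3172). Then |US| = |S − U| = 34.967.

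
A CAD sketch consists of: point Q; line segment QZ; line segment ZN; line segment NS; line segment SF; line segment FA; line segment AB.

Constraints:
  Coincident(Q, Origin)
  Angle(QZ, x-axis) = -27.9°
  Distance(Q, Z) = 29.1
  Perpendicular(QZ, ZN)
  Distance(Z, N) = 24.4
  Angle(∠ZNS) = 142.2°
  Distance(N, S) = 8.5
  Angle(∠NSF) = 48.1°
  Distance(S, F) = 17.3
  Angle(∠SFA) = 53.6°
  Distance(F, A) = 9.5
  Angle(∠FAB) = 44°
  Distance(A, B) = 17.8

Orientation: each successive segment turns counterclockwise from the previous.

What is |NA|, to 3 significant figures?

6.13

∠NSF = 48.1° gives SF at -128° from the x-axis; with |SF| = 17.3, F = (25.0, 2.73). ∠SFA = 53.6° gives FA at -1.80° from the x-axis; with |FA| = 9.5, A = (34.5, 2.43). Then |NA| = |A − N| = 6.13.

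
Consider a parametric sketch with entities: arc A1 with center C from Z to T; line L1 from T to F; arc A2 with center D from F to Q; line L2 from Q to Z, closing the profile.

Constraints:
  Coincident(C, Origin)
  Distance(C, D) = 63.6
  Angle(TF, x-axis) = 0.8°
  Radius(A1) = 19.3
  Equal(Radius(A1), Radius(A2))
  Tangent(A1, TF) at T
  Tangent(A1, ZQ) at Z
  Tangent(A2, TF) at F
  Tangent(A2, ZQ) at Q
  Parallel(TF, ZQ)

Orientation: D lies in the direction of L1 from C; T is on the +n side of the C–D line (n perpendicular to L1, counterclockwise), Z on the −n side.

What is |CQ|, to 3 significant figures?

66.5

The slot axis is L1's direction at 0.8°, so u = (cos 0.8°, sin 0.8°) = (1.00, 0.0140) and n = (−sin 0.8°, cos 0.8°) = (-0.0140, 1.00). C is at the origin and D lies 63.6 along u from C, so D = 63.6·u = (63.6, 0.888). Tangency of A1 to both parallel lines with radius 19.3 puts T and Z at C ± 19.3·n: T = (-0.269, 19.3), Z = (0.269, -19.3). Equal radii place F and Q the same way about D: F = D + 19.3·n = (63.3, 20.2), Q = D − 19.3·n = (63.9, -18.4). Then |CQ| = |Q − C| = 66.5.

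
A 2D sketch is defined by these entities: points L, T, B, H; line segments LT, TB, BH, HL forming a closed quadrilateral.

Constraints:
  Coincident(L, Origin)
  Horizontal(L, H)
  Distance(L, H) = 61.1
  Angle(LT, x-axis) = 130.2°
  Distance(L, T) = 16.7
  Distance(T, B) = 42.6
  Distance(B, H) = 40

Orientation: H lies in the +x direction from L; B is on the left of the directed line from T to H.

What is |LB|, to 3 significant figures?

39.1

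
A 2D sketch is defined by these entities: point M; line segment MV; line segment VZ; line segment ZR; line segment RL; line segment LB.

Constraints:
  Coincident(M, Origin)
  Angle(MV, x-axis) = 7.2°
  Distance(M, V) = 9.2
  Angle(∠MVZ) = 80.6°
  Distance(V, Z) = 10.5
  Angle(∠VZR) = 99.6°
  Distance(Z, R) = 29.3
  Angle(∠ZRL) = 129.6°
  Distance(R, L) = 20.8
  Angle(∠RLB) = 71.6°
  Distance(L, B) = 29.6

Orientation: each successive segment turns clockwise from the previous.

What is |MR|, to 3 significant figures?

24.2

M is at the origin; MV runs at 7.2° with length 9.2, so V = (9.13, 1.15). ∠MVZ = 80.6° gives VZ at -92.2° from the x-axis; with |VZ| = 10.5, Z = (8.72, -9.34). ∠VZR = 99.6° gives ZR at -173° from the x-axis; with |ZR| = 29.3, R = (-20.3, -13.1). Then |MR| = |R − M| = 24.2.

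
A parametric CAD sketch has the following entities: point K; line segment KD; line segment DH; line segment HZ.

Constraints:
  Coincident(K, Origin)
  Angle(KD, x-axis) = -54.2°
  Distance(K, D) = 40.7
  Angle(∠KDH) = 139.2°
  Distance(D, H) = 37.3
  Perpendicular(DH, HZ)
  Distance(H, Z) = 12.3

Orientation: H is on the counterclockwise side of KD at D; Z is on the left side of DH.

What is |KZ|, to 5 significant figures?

69.594

K is at the origin; KD runs at -54.2° with length 40.7, so D = 40.7·(cos -54.2°, sin -54.2°) = (23.808, -33.010). ∠KDH = 139.2°, so DH runs at -54.2° + (180° − 139.2°) = -13.400° from the x-axis; with |DH| = 37.3, H = D + 37.3·(cos -13.400°, sin -13.400°) = (60.092, -41.654). DH ⟂ HZ; with |HZ| = 12.3 on the left of DH, Z = H + 12.3·(0.23175, 0.97278) = (62.943, -29.689). Then |KZ| = |Z − K| = 69.594.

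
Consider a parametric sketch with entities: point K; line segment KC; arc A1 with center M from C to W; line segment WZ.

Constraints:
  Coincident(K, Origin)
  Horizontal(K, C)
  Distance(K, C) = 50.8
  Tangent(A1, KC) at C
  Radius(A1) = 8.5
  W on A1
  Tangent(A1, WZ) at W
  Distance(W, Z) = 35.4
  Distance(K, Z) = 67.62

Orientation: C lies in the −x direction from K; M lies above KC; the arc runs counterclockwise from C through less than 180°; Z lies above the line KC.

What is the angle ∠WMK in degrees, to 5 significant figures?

22.618°

K is at the origin; KC is horizontal with |KC| = 50.8 and C on the −x side, so C = (-50.800, 0.0000). A1 meets KC tangentially, so MC is at right angles to KC, so M = C + (0, 8.5) = (-50.800, 8.5000). Since MW ⟂ WZ (tangency), |MZ| = √(8.5² + 35.4²) = 36.406 regardless of where W sits on A1. So Z lies on both circle(K, 67.62) and circle(M, 36.406); the above-KC intersection is Z = (-50.557, 44.905). W is the foot of the tangent from Z: W = (-42.522, 10.429).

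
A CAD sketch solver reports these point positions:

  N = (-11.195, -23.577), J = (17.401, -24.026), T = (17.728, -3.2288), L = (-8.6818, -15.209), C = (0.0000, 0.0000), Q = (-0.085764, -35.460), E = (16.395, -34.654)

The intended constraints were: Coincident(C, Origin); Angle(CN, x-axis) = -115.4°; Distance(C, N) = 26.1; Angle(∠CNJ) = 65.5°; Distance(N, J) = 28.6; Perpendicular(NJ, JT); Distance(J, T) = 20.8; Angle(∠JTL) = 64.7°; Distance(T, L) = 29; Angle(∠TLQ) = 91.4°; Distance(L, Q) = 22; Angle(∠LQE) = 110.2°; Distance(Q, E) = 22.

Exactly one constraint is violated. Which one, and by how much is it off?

Distance(Q, E) = 22 — off by 5.50.

C = (0.00, 0.00) ✓; CN at -115.4° ✓; |CN| = 26.10 ✓; ∠CNJ = 65.50° ✓; |NJ| = 28.60 ✓; ∠(NJ, JT) = 90.00° ✓; |JT| = 20.80 ✓; ∠JTL = 64.70° ✓; |TL| = 29.00 ✓; ∠TLQ = 91.40° ✓; |LQ| = 22.00 ✓; ∠LQE = 110.2° ✓; |QE| = 16.50 ✗.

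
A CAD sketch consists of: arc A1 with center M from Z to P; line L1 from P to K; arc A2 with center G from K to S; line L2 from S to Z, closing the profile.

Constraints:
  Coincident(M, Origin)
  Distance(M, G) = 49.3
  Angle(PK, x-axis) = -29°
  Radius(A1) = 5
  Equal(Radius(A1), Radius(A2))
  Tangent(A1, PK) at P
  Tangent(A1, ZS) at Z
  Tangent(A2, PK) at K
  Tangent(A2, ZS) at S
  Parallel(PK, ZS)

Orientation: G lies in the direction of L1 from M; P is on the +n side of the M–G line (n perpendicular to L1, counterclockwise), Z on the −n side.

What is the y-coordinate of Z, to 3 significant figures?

-4.37

The slot axis is L1's direction at -29.0°, so u = (cos -29.0°, sin -29.0°) = (0.875, -0.485) and n = (−sin -29.0°, cos -29.0°) = (0.485, 0.875). M is at the origin and G lies 49.3 along u from M, so G = 49.3·u = (43.1, -23.9). Tangency of A1 to both parallel lines with radius 5.0 puts P and Z at M ± 5.0·n: P = (2.42, 4.37), Z = (-2.42, -4.37). So Z.y = -4.37.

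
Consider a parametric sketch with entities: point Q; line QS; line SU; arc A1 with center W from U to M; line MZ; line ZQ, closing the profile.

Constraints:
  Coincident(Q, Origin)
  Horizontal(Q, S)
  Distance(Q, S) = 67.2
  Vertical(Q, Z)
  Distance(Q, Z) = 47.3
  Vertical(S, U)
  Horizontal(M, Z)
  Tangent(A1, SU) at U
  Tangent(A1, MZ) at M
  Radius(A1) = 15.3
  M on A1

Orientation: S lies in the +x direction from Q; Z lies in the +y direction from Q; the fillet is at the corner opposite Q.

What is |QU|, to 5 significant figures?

74.430

The virtual corner opposite Q is at (67.200, 47.300). A1 meets SU tangentially, so WU is at right angles to SU and A1 meets MZ tangentially, so WM is at right angles to MZ, with radius 15.3, so the center W sits 15.3 in from both sides at W = (51.900, 32.000). That places the tangent points at U = (67.200, 32.000) on SU and M = (51.900, 47.300) on MZ. Then |QU| = |U − Q| = 74.430.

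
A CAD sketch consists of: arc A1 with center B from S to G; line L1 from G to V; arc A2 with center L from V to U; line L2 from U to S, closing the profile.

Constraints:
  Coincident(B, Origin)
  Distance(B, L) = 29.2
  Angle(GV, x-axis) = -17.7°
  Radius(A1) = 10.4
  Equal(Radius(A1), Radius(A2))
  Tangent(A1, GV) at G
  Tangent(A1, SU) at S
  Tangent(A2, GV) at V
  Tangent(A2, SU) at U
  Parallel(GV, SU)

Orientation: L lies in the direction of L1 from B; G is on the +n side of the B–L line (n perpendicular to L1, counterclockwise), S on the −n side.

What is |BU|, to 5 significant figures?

30.997

Tangency of A1 to both parallel lines with radius 10.4 puts G and S at B ± 10.4·n: G = (3.1619, 9.9077), S = (-3.1619, -9.9077). Equal radii place V and U the same way about L: V = L + 10.4·n = (30.980, 1.0299), U = L − 10.4·n = (24.656, -18.785). Then |BU| = |U − B| = 30.997.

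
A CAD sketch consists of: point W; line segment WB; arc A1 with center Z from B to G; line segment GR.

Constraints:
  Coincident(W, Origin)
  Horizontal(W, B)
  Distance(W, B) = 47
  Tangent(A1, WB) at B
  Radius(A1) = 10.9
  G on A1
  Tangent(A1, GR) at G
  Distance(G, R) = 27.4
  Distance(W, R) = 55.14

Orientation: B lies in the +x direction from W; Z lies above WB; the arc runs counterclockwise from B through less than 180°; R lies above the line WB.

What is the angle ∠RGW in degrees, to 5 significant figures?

69.651°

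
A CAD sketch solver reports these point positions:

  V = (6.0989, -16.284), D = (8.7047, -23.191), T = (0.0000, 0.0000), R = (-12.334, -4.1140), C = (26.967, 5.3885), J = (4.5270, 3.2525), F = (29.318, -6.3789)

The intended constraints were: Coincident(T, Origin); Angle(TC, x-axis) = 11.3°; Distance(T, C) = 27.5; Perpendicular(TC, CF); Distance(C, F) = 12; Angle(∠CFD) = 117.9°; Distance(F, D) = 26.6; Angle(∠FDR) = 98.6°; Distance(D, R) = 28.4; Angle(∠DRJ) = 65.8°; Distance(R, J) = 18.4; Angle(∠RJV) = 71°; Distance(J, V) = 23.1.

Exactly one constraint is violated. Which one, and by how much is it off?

Distance(J, V) = 23.1 — off by 3.50.

T = (0.00, 0.00) ✓; TC at 11.30° ✓; |TC| = 27.50 ✓; ∠(TC, CF) = 90.00° ✓; |CF| = 12.00 ✓; ∠CFD = 117.9° ✓; |FD| = 26.60 ✓; ∠FDR = 98.60° ✓; |DR| = 28.40 ✓; ∠DRJ = 65.80° ✓; |RJ| = 18.40 ✓; ∠RJV = 71.00° ✓; |JV| = 19.60 ✗.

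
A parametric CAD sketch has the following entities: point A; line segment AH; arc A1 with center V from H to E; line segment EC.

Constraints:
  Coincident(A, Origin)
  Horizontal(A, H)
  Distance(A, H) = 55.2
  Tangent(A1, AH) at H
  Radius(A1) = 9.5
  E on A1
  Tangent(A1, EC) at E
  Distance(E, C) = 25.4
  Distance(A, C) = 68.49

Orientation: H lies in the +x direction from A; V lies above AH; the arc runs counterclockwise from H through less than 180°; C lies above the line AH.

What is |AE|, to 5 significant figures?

65.482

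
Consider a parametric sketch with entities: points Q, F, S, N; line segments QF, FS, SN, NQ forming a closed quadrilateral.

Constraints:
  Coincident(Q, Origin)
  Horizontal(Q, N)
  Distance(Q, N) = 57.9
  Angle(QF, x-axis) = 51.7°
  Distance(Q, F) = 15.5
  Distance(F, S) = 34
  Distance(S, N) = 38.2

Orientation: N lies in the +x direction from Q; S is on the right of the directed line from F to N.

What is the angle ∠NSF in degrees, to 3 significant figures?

87.0°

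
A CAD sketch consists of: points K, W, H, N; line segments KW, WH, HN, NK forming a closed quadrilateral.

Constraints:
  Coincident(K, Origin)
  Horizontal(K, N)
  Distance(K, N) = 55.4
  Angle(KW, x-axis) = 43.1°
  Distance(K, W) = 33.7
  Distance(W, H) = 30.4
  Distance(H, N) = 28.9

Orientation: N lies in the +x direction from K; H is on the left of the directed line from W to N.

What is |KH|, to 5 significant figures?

61.625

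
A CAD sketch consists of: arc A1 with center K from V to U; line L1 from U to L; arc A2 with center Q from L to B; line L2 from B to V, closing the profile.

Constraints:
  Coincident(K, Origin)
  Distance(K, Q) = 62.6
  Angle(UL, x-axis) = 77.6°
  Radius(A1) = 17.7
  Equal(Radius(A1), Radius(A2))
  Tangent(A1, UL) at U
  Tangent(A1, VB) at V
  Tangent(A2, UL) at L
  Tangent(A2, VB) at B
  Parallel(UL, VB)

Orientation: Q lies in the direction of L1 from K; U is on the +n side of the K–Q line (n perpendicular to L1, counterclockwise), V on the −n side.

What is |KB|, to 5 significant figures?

65.054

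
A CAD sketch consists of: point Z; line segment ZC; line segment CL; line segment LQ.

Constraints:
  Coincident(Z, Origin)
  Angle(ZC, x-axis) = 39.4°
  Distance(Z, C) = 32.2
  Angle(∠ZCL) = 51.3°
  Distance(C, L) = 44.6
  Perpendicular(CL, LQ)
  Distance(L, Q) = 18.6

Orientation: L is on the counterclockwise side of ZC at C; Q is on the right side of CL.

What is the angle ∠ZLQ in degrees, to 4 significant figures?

135.8°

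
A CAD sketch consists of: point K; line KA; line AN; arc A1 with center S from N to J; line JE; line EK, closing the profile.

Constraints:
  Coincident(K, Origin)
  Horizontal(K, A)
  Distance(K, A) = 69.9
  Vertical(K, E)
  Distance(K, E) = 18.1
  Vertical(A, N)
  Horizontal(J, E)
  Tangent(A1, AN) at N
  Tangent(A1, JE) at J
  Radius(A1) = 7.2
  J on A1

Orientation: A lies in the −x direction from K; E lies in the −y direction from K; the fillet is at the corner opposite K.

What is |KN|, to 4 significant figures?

70.74

K is at the origin; KA is horizontal with |KA| = 69.9 and A on the −x side, so A = (-69.90, 0.000). KE is vertical with |KE| = 18.1 and E on the −y side, so E = (0.000, -18.10). The virtual corner opposite K is at (-69.90, -18.10). Tangency of A1 to AN means the radius SN is perpendicular to AN and tangency of A1 to JE means the radius SJ is perpendicular to JE, with radius 7.2, so the center S sits 7.2 in from both sides at S = (-62.70, -10.90). That places the tangent points at N = (-69.90, -10.90) on AN and J = (-62.70, -18.10) on JE. Then |KN| = |N − K| = 70.74.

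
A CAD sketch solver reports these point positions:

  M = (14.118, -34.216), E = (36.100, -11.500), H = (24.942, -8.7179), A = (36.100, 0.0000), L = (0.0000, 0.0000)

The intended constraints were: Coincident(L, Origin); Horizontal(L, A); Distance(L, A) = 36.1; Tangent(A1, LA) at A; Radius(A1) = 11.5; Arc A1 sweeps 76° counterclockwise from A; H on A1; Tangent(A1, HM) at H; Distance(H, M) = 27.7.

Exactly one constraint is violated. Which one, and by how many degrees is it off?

Tangent(A1, HM) at H — off by 9.00°.

L = (0.00, 0.00) ✓; L.y = 0.00, A.y = 0.00 ✓; |LA| = 36.10 ✓; ∠(EA, AL) = 90.00° ✓; |EA| = 11.50 ✓; bearing(E→H) − bearing(E→A) = 76.00° ✓; |EH| = 11.50 ✓; ∠(EH, HM) = 99.00° ✗; |HM| = 27.70 ✓.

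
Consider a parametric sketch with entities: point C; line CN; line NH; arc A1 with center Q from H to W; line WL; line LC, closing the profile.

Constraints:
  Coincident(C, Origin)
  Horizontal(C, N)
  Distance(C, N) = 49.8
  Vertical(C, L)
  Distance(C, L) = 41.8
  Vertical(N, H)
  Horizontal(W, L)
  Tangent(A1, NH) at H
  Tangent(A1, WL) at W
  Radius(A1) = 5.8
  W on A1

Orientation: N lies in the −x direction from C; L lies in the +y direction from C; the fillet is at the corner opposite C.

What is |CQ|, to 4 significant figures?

56.85

C and L share the same x with |CL| = 41.8 and L on the +y side, so L = (0.000, 41.80). The virtual corner opposite C is at (-49.80, 41.80). The tangent condition forces QH to be normal to NH and the tangent condition forces QW to be normal to WL, with radius 5.8, so the center Q sits 5.8 in from both sides at Q = (-44.00, 36.00). Then |CQ| = |Q − C| = 56.85.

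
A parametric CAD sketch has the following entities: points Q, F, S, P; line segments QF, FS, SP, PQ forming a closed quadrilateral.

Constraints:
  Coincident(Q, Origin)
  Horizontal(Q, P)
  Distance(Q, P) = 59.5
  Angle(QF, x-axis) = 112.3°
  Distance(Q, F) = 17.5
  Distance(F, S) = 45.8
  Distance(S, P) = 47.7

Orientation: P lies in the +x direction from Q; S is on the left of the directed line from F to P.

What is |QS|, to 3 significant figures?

51.3

Checks: |FS| = 45.80 ✓; |SP| = 47.70 ✓.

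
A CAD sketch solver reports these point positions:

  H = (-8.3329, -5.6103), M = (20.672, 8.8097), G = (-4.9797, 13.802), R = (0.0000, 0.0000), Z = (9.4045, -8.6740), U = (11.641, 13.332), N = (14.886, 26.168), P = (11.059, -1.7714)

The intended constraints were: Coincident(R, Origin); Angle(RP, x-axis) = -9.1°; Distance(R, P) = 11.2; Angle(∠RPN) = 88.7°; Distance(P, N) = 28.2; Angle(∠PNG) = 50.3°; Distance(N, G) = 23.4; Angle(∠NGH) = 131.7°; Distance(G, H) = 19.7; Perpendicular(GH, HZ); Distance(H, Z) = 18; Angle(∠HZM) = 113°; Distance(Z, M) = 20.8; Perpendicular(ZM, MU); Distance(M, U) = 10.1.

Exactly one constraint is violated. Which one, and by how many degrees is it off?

Perpendicular(ZM, MU) — off by 6.20°.

R = (0.00, 0.00) ✓; RP at -9.100° ✓; |RP| = 11.20 ✓; ∠RPN = 88.70° ✓; |PN| = 28.20 ✓; ∠PNG = 50.30° ✓; |NG| = 23.40 ✓; ∠NGH = 131.7° ✓; |GH| = 19.70 ✓; ∠(GH, HZ) = 90.00° ✓; |HZ| = 18.00 ✓; ∠HZM = 113.0° ✓; |ZM| = 20.80 ✓; ∠(ZM, MU) = 96.20° ✗; |MU| = 10.10 ✓.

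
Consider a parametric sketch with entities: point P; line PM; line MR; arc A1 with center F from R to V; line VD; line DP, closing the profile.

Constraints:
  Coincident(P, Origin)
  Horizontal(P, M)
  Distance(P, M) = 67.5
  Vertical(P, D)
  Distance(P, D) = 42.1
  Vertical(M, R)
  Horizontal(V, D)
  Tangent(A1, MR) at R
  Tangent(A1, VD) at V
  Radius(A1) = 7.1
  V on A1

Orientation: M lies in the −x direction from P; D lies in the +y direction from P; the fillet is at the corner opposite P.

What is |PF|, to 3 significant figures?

69.8

PD is vertical with |PD| = 42.1 and D on the +y side, so D = (0.00, 42.1). The virtual corner opposite P is at (-67.5, 42.1). Since A1 is tangent to MR there, FR ⟂ MR and A1 meets VD tangentially, so FV is at right angles to VD, with radius 7.1, so the center F sits 7.1 in from both sides at F = (-60.4, 35.0). Then |PF| = |F − P| = 69.8.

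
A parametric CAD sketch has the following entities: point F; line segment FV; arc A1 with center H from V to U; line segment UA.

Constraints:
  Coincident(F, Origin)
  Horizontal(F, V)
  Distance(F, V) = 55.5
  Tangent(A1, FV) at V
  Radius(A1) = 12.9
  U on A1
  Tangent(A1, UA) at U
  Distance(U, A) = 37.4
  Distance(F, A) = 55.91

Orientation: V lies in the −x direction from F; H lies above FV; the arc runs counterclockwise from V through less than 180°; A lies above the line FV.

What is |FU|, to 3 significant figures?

44.1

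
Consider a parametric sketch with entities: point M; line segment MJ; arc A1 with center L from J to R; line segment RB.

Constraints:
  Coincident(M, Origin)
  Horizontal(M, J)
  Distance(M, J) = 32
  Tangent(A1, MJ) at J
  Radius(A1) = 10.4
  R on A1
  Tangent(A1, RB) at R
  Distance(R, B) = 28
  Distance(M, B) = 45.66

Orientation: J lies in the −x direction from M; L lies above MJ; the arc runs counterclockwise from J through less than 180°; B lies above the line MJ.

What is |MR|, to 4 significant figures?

24.33

M is at the origin; MJ is horizontal with |MJ| = 32.0 and J on the −x side, so J = (-32.00, 0.000). Tangency of A1 to MJ means the radius LJ is perpendicular to MJ, so L = J + (0, 10.4) = (-32.00, 10.40). Since LR ⟂ RB (tangency), |LB| = √(10.4² + 28.0²) = 29.87 regardless of where R sits on A1. So B lies on both circle(M, 45.66) and circle(L, 29.87); the above-MJ intersection is B = (-23.63, 39.07). R is the foot of the tangent from B: R = (-21.63, 11.14).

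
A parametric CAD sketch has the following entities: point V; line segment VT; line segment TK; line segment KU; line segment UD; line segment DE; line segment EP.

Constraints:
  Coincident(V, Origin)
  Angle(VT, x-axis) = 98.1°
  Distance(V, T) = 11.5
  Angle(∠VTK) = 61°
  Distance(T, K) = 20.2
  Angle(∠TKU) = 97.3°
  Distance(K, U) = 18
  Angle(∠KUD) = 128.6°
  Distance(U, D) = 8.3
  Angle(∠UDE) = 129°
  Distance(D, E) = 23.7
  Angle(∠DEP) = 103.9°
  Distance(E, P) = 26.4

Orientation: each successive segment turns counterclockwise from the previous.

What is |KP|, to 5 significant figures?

31.441

V is at the origin; VT runs at 98.1° with length 11.5, so T = (-1.6204, 11.385). ∠VTK = 61.0° gives TK at -142.90° from the x-axis; with |TK| = 20.2, K = (-17.732, -0.79953). ∠TKU = 97.3° gives KU at -60.200° from the x-axis; with |KU| = 18.0, U = (-8.7860, -16.419). ∠KUD = 128.6° gives UD at -8.8000° from the x-axis; with |UD| = 8.3, D = (-0.58373, -17.689). ∠UDE = 129.0° gives DE at 42.200° from the x-axis; with |DE| = 23.7, E = (16.973, -1.7693). ∠DEP = 103.9° gives EP at 118.30° from the x-axis; with |EP| = 26.4, P = (4.4574, 21.475). Then |KP| = |P − K| = 31.441.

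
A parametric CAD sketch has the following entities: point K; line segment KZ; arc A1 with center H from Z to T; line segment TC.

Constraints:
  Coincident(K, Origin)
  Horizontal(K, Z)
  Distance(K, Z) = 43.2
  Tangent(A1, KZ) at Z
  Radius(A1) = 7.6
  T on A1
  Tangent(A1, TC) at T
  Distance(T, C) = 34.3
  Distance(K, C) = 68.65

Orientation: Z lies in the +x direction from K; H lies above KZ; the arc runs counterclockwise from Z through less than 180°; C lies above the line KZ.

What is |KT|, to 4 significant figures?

51.15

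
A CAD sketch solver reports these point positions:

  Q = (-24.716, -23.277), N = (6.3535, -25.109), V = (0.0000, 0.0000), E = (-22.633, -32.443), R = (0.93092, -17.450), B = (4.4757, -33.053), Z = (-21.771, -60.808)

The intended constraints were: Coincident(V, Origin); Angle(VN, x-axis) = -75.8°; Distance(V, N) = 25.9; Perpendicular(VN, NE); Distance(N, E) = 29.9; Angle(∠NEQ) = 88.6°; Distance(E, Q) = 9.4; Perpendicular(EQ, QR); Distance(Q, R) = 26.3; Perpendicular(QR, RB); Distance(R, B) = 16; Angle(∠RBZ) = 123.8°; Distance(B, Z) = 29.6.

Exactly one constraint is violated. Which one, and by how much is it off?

Distance(B, Z) = 29.6 — off by 8.60.

V = (0.00, 0.00) ✓; VN at -75.80° ✓; |VN| = 25.90 ✓; ∠(VN, NE) = 90.00° ✓; |NE| = 29.90 ✓; ∠NEQ = 88.60° ✓; |EQ| = 9.400 ✓; ∠(EQ, QR) = 90.00° ✓; |QR| = 26.30 ✓; ∠(QR, RB) = 90.00° ✓; |RB| = 16.00 ✓; ∠RBZ = 123.8° ✓; |BZ| = 38.20 ✗.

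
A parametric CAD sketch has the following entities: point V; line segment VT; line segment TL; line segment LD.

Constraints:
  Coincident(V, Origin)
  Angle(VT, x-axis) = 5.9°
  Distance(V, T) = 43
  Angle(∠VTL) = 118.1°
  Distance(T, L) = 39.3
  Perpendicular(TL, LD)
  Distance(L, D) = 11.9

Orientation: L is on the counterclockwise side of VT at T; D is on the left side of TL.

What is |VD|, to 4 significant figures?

64.99

V is at the origin; VT runs at 5.9° with length 43.0, so T = 43.0·(cos 5.9°, sin 5.9°) = (42.77, 4.420). ∠VTL = 118.1°, so TL runs at 5.9° + (180° − 118.1°) = 67.80° from the x-axis; with |TL| = 39.3, L = T + 39.3·(cos 67.80°, sin 67.80°) = (57.62, 40.81). The perpendicularity gives LD at right angles to TL; with |LD| = 11.9 on the left of TL, D = L + 11.9·(-0.9259, 0.3778) = (46.60, 45.30). Then |VD| = |D − V| = 64.99.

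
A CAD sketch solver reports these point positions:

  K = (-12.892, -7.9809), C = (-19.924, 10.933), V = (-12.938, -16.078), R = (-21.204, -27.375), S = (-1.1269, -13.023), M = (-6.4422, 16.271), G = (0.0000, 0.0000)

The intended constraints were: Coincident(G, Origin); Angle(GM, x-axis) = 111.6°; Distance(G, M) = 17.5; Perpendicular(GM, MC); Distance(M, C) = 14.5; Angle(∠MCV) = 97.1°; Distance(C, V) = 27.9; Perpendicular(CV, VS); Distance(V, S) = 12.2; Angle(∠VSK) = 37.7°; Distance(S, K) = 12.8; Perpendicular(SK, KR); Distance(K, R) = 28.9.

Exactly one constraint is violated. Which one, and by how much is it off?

Distance(K, R) = 28.9 — off by 7.80.

G = (0.00, 0.00) ✓; GM at 111.6° ✓; |GM| = 17.50 ✓; ∠(GM, MC) = 90.00° ✓; |MC| = 14.50 ✓; ∠MCV = 97.10° ✓; |CV| = 27.90 ✓; ∠(CV, VS) = 90.00° ✓; |VS| = 12.20 ✓; ∠VSK = 37.70° ✓; |SK| = 12.80 ✓; ∠(SK, KR) = 90.00° ✓; |KR| = 21.10 ✗.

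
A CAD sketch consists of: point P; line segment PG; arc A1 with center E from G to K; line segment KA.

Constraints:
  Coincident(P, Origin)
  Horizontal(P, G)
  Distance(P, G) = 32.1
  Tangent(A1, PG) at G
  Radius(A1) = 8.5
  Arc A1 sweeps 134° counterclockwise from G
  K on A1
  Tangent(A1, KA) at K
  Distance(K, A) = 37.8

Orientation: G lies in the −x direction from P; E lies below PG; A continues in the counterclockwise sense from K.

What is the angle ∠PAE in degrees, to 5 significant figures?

47.364°

On A1, G sits at bearing 90° from E; a 134° counterclockwise sweep puts K at bearing 224°, so K = E + 8.5·(cos 224°, sin 224°) = (-38.214, -14.405). The tangent condition forces EK to be normal to KA, so KA runs along (−sin 224°, cos 224°); with |KA| = 37.8, A = (-11.956, -41.596). Then cos ∠PAE = AP·AE / (|AP||AE|), giving 47.364°.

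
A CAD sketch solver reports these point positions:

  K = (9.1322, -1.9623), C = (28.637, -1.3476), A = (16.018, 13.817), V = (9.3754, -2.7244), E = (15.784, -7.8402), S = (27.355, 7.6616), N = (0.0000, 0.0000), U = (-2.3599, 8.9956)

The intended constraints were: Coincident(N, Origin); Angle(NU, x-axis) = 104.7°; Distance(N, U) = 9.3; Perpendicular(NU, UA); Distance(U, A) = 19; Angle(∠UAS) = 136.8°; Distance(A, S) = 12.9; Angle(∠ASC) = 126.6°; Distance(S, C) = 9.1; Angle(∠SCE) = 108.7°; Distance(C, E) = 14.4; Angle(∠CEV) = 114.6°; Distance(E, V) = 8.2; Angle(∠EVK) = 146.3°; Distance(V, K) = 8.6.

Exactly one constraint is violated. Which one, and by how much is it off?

Distance(V, K) = 8.6 — off by 7.80.

N = (0.00, 0.00) ✓; NU at 104.7° ✓; |NU| = 9.300 ✓; ∠(NU, UA) = 90.00° ✓; |UA| = 19.00 ✓; ∠UAS = 136.8° ✓; |AS| = 12.90 ✓; ∠ASC = 126.6° ✓; |SC| = 9.100 ✓; ∠SCE = 108.7° ✓; |CE| = 14.40 ✓; ∠CEV = 114.6° ✓; |EV| = 8.200 ✓; ∠EVK = 146.3° ✓; |VK| = 0.8000 ✗.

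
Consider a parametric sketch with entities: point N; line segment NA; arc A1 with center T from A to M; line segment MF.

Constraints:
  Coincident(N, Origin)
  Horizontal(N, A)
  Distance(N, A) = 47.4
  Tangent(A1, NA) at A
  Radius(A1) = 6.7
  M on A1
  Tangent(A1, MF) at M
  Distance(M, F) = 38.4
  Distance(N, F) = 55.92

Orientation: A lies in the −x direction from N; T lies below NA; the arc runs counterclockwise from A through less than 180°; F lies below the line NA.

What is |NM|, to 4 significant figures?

54.20

Checks: |TM| = 6.700 ✓; ∠(TM, MF) = 90.00° ✓; |MF| = 38.40 ✓; |NF| = 55.92 ✓.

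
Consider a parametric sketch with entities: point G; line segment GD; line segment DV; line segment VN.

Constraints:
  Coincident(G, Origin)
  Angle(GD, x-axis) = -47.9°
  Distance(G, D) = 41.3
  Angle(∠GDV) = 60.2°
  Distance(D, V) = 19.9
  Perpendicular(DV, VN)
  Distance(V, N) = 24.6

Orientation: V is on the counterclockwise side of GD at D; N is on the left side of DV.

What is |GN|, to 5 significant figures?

11.256

∠GDV = 60.2°, so DV runs at -47.9° + (180° − 60.2°) = 71.900° from the x-axis; with |DV| = 19.9, V = D + 19.9·(cos 71.900°, sin 71.900°) = (33.871, -11.728). DV is perpendicular to VN; with |VN| = 24.6 on the left of DV, N = V + 24.6·(-0.95052, 0.31068) = (10.488, -4.0857). Then |GN| = |N − G| = 11.256.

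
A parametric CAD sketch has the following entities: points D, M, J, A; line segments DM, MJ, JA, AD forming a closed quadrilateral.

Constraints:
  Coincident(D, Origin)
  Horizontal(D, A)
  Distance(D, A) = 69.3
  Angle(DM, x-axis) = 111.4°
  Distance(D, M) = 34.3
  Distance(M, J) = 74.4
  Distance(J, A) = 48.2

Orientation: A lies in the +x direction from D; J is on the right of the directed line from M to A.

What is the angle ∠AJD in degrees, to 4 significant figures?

100.3°

Checks: |MJ| = 74.40 ✓; |JA| = 48.20 ✓.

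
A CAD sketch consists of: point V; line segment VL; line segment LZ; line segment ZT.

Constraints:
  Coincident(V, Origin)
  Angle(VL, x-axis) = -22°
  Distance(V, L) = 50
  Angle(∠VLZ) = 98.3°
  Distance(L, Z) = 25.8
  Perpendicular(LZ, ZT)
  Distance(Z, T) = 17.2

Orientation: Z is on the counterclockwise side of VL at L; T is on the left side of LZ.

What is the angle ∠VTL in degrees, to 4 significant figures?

78.04°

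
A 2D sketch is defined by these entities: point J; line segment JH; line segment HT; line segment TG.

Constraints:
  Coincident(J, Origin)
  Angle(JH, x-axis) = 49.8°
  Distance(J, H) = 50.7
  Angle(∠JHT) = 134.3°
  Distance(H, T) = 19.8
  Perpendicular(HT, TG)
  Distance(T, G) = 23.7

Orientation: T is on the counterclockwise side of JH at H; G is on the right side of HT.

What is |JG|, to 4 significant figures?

81.53

J is at the origin; JH runs at 49.8° with length 50.7, so H = 50.7·(cos 49.8°, sin 49.8°) = (32.72, 38.72). ∠JHT = 134.3°, so HT runs at 49.8° + (180° − 134.3°) = 95.50° from the x-axis; with |HT| = 19.8, T = H + 19.8·(cos 95.50°, sin 95.50°) = (30.83, 58.43). The perpendicularity gives TG at right angles to HT; with |TG| = 23.7 on the right of HT, G = T + 23.7·(0.9954, 0.09585) = (54.42, 60.70). Then |JG| = |G − J| = 81.53.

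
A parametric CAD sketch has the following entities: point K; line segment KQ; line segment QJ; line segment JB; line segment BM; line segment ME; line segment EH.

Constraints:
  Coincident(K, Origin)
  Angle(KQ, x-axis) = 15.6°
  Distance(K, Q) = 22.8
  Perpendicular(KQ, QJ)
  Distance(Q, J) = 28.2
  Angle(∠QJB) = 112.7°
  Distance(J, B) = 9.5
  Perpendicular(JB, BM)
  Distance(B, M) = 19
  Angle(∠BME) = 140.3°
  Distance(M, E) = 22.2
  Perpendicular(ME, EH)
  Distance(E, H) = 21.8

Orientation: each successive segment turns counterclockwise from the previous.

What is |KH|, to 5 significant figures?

34.046

∠BME = 140.3° gives ME at -57.400° from the x-axis; with |ME| = 22.2, E = (14.562, -3.0900). ME is perpendicular to EH, so EH runs at 32.600°; with |EH| = 21.8, H = (32.927, 8.6552). Then |KH| = |H − K| = 34.046.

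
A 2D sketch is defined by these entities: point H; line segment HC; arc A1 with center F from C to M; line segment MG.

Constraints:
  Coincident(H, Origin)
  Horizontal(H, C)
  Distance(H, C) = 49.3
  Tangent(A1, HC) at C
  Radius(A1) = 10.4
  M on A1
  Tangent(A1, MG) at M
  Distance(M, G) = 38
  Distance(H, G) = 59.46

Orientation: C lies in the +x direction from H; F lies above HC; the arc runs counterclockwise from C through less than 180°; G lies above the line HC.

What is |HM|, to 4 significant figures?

60.08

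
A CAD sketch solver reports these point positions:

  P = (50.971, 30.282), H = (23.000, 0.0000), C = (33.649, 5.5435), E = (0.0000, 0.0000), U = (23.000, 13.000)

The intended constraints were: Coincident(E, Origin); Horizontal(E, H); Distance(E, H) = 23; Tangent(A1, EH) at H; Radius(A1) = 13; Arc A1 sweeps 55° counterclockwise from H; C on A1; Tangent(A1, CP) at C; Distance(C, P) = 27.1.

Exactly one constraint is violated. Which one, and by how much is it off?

Distance(C, P) = 27.1 — off by 3.10.

E = (0.00, 0.00) ✓; E.y = 0.00, H.y = 0.00 ✓; |EH| = 23.00 ✓; ∠(UH, HE) = 90.00° ✓; |UH| = 13.00 ✓; bearing(U→C) − bearing(U→H) = 55.00° ✓; |UC| = 13.00 ✓; ∠(UC, CP) = 90.00° ✓; |CP| = 30.20 ✗.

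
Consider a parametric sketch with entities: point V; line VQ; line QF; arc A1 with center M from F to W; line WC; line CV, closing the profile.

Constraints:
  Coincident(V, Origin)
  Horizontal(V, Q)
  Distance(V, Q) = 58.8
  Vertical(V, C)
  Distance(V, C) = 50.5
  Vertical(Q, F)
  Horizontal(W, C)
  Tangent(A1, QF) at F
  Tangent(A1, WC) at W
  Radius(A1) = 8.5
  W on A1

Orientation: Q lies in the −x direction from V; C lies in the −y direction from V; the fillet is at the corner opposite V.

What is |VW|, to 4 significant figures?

71.28

V is at the origin; V and Q share the same y with |VQ| = 58.8 and Q on the −x side, so Q = (-58.80, 0.000). V and C share the same x with |VC| = 50.5 and C on the −y side, so C = (0.000, -50.50). The virtual corner opposite V is at (-58.80, -50.50). Tangency of A1 to QF means the radius MF is perpendicular to QF and tangency of A1 to WC means the radius MW is perpendicular to WC, with radius 8.5, so the center M sits 8.5 in from both sides at M = (-50.30, -42.00). That places the tangent points at F = (-58.80, -42.00) on QF and W = (-50.30, -50.50) on WC. Then |VW| = |W − V| = 71.28.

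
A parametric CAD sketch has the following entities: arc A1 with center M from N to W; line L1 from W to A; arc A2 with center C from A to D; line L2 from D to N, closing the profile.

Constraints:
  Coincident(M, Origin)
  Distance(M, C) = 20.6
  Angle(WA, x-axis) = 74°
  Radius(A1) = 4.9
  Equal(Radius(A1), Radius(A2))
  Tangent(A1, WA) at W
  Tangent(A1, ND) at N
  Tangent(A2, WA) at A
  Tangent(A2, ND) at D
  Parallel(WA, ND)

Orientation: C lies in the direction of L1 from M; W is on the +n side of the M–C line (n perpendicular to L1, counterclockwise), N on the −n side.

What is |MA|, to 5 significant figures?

21.175

Tangency of A1 to both parallel lines with radius 4.9 puts W and N at M ± 4.9·n: W = (-4.7102, 1.3506), N = (4.7102, -1.3506). Equal radii place A and D the same way about C: A = C + 4.9·n = (0.96795, 21.153), D = C − 4.9·n = (10.388, 18.451). Then |MA| = |A − M| = 21.175.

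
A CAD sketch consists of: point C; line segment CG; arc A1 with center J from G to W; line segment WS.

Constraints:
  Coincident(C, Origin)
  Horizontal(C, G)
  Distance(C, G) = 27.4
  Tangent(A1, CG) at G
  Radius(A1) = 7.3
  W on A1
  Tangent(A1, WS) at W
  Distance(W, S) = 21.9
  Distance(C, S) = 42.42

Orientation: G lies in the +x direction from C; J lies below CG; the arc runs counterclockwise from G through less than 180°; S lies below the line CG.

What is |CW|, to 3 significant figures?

23.2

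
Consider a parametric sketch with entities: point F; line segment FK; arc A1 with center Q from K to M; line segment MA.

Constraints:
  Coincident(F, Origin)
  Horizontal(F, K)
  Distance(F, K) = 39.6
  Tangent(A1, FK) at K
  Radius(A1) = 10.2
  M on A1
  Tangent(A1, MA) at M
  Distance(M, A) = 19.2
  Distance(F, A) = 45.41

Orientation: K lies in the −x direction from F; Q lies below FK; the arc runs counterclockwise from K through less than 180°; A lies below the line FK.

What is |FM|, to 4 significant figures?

49.94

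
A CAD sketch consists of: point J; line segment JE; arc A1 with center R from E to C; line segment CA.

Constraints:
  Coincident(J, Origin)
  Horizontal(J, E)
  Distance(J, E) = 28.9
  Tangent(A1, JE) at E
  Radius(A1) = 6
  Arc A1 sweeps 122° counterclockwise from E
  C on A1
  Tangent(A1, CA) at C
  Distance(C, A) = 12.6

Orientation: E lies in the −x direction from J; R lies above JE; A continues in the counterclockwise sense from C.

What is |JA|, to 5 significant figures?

36.389

J is at the origin; J and E share the same y with |JE| = 28.9 and E on the −x side, so E = (-28.900, 0.0000). Since A1 is tangent to JE there, RE ⟂ JE, so R = E + (0, 6) = (-28.900, 6.0000). On A1, E sits at bearing -90° from R; a 122° counterclockwise sweep puts C at bearing 32°, so C = R + 6.0·(cos 32°, sin 32°) = (-23.812, 9.1795). Since A1 is tangent to CA there, RC ⟂ CA, so CA runs along (−sin 32°, cos 32°); with |CA| = 12.6, A = (-30.489, 19.865). Then |JA| = |A − J| = 36.389.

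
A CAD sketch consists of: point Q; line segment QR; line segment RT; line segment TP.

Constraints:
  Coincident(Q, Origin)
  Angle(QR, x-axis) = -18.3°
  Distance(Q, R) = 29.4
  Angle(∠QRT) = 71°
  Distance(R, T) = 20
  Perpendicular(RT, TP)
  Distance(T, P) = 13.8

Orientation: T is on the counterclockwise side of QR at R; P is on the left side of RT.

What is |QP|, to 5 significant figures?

17.456

∠QRT = 71.0°, so RT runs at -18.3° + (180° − 71.0°) = 90.700° from the x-axis; with |RT| = 20.0, T = R + 20.0·(cos 90.700°, sin 90.700°) = (27.669, 10.767). RT ⟂ TP; with |TP| = 13.8 on the left of RT, P = T + 13.8·(-0.99993, -0.012217) = (13.870, 10.599). Then |QP| = |P − Q| = 17.456.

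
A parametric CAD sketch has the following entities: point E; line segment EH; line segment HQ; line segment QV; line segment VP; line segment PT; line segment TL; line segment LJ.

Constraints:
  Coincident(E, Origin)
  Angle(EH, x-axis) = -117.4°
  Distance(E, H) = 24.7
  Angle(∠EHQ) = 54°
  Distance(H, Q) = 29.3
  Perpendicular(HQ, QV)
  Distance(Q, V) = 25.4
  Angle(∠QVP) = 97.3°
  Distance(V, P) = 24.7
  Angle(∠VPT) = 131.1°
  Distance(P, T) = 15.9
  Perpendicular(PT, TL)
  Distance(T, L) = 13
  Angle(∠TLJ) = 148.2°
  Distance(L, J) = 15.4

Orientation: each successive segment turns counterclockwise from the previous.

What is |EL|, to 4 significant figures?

17.49

∠VPT = 131.1° gives PT at -129.8° from the x-axis; with |PT| = 15.9, T = (-21.07, -5.209). PT ⟂ TL, so TL runs at -39.80°; with |TL| = 13.0, L = (-11.08, -13.53). Then |EL| = |L − E| = 17.49.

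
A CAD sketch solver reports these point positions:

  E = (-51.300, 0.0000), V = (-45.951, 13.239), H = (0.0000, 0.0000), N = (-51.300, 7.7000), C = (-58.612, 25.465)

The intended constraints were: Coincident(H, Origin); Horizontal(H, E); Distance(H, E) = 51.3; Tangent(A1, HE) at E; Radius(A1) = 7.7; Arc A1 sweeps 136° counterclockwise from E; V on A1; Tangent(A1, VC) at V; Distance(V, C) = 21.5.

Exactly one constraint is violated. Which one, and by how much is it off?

Distance(V, C) = 21.5 — off by 3.90.

H = (0.00, 0.00) ✓; H.y = 0.00, E.y = 0.00 ✓; |HE| = 51.30 ✓; ∠(NE, EH) = 90.00° ✓; |NE| = 7.700 ✓; bearing(N→V) − bearing(N→E) = 136.0° ✓; |NV| = 7.700 ✓; ∠(NV, VC) = 90.00° ✓; |VC| = 17.60 ✗.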